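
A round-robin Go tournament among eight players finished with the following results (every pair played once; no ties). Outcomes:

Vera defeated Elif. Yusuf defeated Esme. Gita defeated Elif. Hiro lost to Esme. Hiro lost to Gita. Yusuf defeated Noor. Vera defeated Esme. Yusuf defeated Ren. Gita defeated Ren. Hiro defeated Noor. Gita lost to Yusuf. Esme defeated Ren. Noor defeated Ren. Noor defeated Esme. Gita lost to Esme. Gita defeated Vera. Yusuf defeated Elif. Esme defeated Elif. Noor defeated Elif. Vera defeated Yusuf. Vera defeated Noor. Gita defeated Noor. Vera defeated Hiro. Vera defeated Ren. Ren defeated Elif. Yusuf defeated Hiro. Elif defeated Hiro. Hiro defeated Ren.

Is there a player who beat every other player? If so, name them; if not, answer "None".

None

Highest win total is Yusuf with 6 (out of 7 possible).
Yusuf lost to Vera, so no player went undefeated.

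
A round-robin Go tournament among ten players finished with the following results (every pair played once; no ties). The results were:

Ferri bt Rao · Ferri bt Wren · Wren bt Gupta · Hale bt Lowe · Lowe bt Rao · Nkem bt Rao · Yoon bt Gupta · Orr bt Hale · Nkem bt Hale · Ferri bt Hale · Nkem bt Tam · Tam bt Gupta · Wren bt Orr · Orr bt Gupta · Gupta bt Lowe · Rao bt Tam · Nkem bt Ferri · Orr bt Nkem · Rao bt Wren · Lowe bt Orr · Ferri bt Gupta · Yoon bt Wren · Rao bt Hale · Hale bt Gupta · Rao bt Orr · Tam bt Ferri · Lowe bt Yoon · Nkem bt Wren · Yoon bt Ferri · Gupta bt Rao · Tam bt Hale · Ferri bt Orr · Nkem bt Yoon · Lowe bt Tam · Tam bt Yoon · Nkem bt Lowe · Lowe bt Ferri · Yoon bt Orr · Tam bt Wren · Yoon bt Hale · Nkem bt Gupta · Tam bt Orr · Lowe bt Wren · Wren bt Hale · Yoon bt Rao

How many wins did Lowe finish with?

Lowe's results: beat Yoon, Orr, Ferri, Rao, Wren, Tam; lost to Gupta, Hale, Nkem.
That is 6 wins.

6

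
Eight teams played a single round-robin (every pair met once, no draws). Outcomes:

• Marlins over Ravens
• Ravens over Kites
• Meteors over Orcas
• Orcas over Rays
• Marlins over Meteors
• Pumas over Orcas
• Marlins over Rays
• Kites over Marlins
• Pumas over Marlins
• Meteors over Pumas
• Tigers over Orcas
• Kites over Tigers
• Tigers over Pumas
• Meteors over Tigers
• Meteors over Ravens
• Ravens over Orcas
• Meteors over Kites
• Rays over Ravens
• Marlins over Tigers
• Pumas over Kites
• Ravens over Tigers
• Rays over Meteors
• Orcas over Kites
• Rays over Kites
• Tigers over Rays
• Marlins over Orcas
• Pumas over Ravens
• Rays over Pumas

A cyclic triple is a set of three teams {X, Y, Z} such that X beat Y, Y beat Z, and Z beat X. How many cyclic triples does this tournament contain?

16

Win totals: Rays 4, Meteors 5, Orcas 2, Ravens 3, Pumas 4, Tigers 3, Marlins 5, Kites 2.
A team with w wins dominates both others in C(w,2) triples; summing gives 6 + 10 + 1 + 3 + 6 + 3 + 10 + 1 = 40 transitive triples.
Total triples C(8,3) = 56, so cyclic triples = 56 − 40 = 16.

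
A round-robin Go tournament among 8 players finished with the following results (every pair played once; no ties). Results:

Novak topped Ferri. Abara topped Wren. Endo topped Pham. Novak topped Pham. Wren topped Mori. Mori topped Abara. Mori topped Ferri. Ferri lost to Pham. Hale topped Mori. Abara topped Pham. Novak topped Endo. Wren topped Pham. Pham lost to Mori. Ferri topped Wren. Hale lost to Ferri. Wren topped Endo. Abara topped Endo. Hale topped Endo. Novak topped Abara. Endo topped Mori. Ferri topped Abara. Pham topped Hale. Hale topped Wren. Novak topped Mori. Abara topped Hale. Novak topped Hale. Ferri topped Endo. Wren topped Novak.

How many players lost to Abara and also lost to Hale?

2

Abara beat: Endo, Pham, Wren, Hale.
Hale beat: Endo, Mori, Wren.
Both beat: Endo, Wren — 2.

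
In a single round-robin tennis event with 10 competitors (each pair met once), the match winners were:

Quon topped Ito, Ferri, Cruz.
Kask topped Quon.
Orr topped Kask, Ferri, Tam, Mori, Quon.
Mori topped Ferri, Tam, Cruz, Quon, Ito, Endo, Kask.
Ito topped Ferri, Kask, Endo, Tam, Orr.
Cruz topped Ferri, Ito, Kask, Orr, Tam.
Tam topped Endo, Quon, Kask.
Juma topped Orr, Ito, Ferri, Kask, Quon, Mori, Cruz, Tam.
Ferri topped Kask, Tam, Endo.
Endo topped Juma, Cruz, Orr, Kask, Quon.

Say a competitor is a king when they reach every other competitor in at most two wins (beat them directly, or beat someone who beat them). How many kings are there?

4

Kask cannot reach Mori, Orr, Juma, Tam, Endo in two steps.
Mori reaches everyone (king).
Ito reaches everyone (king).
Orr cannot reach Juma in two steps.
Juma reaches everyone (king).
Cruz cannot reach Juma in two steps.
Tam cannot reach Mori in two steps.
Quon cannot reach Mori, Juma in two steps.
Endo reaches everyone (king).
Ferri cannot reach Mori, Ito in two steps.
Kings: Mori, Ito, Juma, Endo — 4.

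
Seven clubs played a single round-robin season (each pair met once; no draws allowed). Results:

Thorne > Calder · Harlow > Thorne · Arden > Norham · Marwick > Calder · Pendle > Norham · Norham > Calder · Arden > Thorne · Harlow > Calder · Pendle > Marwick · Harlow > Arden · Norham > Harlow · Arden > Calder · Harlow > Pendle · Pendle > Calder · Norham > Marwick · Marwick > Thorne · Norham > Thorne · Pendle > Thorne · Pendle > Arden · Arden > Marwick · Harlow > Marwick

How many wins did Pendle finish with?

5

Pendle's results: beat Norham, Marwick, Calder, Thorne, Arden; lost to Harlow.
That is 5 wins.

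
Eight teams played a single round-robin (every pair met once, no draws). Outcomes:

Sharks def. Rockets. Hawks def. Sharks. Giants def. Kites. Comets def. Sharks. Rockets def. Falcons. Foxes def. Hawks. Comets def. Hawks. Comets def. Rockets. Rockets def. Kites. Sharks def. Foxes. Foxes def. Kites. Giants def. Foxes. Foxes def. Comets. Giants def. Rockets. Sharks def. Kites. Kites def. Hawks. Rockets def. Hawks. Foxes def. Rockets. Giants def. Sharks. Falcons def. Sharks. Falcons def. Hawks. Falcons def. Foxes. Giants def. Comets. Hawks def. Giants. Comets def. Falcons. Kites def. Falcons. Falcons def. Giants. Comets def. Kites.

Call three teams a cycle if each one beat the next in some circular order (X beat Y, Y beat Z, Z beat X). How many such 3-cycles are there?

16

Win totals: Rockets 3, Giants 5, Falcons 4, Comets 5, Hawks 2, Foxes 4, Kites 2, Sharks 3.
A team with w wins dominates both others in C(w,2) triples; summing gives 3 + 10 + 6 + 10 + 1 + 6 + 1 + 3 = 40 transitive triples.
Total triples C(8,3) = 56, so cyclic triples = 56 − 40 = 16.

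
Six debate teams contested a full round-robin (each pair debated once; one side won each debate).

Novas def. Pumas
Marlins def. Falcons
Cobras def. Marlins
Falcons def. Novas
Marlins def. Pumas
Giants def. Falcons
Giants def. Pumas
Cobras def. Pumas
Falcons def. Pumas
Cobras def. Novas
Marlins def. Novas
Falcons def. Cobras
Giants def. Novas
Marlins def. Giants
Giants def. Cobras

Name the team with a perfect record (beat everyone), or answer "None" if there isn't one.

None

Highest win total is Marlins with 4 (out of 5 possible).
Marlins lost to Cobras, so no team went undefeated.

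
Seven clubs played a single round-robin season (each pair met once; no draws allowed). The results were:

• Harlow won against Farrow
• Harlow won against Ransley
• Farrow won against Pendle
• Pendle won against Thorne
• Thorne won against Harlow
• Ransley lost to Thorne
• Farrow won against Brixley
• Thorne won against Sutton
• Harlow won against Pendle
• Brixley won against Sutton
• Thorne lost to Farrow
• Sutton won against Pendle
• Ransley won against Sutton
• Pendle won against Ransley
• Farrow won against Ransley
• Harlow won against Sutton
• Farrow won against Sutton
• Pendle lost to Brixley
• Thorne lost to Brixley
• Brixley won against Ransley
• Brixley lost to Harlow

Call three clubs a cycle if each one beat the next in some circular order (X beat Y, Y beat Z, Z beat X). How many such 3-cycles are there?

Win totals: Ransley 1, Farrow 5, Pendle 2, Brixley 4, Sutton 1, Harlow 5, Thorne 3.
A club with w wins dominates both others in C(w,2) triples; summing gives 0 + 10 + 1 + 6 + 0 + 10 + 3 = 30 transitive triples.
Total triples C(7,3) = 35, so cyclic triples = 35 − 30 = 5.

5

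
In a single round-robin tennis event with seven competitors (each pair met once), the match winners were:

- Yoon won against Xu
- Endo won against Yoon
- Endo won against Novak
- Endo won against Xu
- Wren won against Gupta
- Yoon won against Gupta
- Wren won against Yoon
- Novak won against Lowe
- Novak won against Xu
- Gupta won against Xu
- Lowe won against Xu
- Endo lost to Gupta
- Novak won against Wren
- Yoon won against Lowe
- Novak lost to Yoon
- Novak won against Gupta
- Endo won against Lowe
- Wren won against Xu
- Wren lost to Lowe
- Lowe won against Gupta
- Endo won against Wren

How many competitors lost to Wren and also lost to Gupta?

1

Wren beat: Yoon, Gupta, Xu.
Gupta beat: Xu, Endo.
Both beat: Xu — 1.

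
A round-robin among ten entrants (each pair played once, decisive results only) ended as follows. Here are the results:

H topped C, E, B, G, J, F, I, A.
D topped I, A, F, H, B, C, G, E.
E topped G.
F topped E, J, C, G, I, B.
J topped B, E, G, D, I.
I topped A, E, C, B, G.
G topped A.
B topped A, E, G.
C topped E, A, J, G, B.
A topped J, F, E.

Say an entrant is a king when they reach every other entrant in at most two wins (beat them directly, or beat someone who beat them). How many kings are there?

A cannot reach H in two steps.
B cannot reach C, D, H, I in two steps.
C cannot reach H in two steps.
D reaches everyone (king).
E cannot reach B, C, D, F, H, I, J in two steps.
F cannot reach H in two steps.
G cannot reach B, C, D, H, I in two steps.
H reaches everyone (king).
I cannot reach D, H in two steps.
J reaches everyone (king).
Kings: D, H, J — 3.

3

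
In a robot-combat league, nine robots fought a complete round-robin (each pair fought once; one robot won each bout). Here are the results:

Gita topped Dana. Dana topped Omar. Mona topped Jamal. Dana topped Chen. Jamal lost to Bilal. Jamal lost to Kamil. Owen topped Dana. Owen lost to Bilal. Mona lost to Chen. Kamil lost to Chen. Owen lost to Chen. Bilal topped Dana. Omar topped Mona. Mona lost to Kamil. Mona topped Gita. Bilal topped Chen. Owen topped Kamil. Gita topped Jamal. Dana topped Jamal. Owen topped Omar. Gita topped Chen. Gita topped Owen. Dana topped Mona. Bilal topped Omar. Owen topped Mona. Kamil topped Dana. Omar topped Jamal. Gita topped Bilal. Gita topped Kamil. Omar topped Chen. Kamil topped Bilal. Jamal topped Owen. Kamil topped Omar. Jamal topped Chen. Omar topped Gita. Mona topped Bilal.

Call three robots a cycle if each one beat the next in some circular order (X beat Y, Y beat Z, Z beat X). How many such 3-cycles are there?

Win totals: Owen 4, Gita 6, Jamal 2, Dana 4, Bilal 5, Kamil 5, Omar 4, Mona 3, Chen 3.
A robot with w wins dominates both others in C(w,2) triples; summing gives 6 + 15 + 1 + 6 + 10 + 10 + 6 + 3 + 3 = 60 transitive triples.
Total triples C(9,3) = 84, so cyclic triples = 84 − 60 = 24.

24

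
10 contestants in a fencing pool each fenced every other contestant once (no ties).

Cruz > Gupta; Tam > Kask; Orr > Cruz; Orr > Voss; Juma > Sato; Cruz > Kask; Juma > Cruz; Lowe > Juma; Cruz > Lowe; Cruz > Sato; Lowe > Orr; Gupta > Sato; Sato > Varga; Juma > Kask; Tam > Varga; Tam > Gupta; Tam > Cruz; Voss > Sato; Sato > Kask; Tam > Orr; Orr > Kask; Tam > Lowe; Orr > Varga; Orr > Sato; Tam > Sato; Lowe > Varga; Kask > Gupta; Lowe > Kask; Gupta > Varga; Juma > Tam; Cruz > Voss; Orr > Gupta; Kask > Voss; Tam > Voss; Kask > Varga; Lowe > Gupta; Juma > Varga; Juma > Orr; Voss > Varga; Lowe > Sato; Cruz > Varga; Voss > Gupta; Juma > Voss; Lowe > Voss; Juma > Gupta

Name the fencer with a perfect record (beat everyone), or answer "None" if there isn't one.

None

Highest win total is Tam with 8 (out of 9 possible).
Tam lost to Juma, so no fencer went undefeated.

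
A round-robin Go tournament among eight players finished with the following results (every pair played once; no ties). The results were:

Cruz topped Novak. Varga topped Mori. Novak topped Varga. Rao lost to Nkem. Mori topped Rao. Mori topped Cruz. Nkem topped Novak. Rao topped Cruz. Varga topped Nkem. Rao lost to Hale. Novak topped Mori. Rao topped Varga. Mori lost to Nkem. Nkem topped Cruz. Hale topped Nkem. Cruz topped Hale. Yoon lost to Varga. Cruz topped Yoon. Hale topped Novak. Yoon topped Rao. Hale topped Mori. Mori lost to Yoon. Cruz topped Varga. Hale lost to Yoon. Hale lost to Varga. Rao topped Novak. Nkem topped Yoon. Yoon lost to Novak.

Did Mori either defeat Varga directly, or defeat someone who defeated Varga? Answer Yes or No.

Mori did not beat Varga directly.
Mori beat Cruz, Rao. Of those, Cruz beat Varga.

Yes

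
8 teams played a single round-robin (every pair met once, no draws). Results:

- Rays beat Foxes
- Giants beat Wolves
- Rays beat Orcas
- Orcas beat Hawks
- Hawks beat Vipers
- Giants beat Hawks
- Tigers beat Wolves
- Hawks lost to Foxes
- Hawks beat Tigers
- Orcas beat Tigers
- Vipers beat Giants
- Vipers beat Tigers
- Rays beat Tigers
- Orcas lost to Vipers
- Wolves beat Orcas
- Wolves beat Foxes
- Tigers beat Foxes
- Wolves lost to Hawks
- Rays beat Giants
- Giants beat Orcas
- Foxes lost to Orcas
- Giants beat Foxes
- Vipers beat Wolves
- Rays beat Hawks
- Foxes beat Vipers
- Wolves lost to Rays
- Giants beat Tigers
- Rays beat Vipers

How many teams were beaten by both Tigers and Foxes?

0

Tigers beat: Wolves, Foxes.
Foxes beat: Vipers, Hawks.
No one was beaten by both.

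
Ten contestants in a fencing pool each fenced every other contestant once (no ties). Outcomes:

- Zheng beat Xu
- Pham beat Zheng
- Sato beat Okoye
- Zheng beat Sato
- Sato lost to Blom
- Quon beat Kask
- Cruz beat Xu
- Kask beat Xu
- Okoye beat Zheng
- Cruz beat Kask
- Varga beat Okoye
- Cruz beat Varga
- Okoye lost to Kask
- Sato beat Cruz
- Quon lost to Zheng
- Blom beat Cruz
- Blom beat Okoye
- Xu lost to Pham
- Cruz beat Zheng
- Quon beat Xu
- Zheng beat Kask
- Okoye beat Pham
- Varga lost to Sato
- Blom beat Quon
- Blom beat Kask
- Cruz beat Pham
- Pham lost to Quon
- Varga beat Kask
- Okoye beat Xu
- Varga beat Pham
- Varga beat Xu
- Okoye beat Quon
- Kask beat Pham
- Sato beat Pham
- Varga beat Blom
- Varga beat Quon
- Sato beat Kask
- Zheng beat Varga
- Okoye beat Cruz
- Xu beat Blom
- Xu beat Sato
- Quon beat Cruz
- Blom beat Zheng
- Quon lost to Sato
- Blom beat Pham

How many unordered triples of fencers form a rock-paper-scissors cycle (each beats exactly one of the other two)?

28

Win totals: Okoye 5, Varga 6, Kask 3, Cruz 5, Quon 4, Blom 7, Pham 2, Zheng 5, Sato 6, Xu 2.
A fencer with w wins dominates both others in C(w,2) triples; summing gives 10 + 15 + 3 + 10 + 6 + 21 + 1 + 10 + 15 + 1 = 92 transitive triples.
Total triples C(10,3) = 120, so cyclic triples = 120 − 92 = 28.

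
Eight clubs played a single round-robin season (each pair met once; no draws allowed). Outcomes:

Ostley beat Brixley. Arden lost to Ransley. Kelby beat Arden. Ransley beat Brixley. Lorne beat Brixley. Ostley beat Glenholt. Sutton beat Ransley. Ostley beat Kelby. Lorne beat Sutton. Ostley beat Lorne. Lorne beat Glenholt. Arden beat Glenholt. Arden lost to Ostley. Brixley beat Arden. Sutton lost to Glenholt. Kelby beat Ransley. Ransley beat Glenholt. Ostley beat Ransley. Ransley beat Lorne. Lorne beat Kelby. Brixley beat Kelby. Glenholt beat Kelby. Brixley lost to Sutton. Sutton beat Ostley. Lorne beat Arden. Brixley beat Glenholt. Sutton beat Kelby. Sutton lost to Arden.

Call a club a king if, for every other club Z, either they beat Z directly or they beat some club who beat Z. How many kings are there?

Sutton reaches everyone (king).
Brixley cannot reach Lorne, Ostley in two steps.
Kelby cannot reach Ostley in two steps.
Ransley cannot reach Ostley in two steps.
Lorne reaches everyone (king).
Glenholt cannot reach Lorne in two steps.
Arden cannot reach Lorne in two steps.
Ostley reaches everyone (king).
Kings: Sutton, Lorne, Ostley — 3.

3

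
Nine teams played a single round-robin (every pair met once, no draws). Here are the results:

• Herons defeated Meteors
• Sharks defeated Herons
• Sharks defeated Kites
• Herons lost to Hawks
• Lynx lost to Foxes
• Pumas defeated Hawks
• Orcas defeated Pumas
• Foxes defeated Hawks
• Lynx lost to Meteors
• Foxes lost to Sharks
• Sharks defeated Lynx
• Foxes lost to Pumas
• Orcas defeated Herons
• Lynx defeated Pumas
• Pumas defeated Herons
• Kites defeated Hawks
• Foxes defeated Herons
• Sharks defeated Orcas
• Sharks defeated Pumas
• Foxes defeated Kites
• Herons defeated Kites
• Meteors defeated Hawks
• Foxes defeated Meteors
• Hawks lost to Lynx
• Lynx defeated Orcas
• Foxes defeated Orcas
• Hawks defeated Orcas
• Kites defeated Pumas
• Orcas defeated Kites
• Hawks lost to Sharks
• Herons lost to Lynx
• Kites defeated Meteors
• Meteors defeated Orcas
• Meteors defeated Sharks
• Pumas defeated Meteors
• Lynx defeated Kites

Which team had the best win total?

Sharks

Win totals: Herons 2, Pumas 4, Hawks 2, Kites 3, Orcas 3, Foxes 6, Lynx 5, Meteors 4, Sharks 7.
Sharks leads with 7 wins (next highest: 6).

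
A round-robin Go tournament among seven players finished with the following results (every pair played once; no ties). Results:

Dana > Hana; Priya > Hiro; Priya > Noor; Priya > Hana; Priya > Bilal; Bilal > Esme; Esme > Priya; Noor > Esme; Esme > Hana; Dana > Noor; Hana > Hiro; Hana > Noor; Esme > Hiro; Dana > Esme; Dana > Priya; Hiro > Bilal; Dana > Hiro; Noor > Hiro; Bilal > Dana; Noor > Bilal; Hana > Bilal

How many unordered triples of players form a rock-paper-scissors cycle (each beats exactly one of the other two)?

9

Win totals: Dana 5, Esme 3, Noor 3, Priya 4, Bilal 2, Hana 3, Hiro 1.
A player with w wins dominates both others in C(w,2) triples; summing gives 10 + 3 + 3 + 6 + 1 + 3 + 0 = 26 transitive triples.
Total triples C(7,3) = 35, so cyclic triples = 35 − 26 = 9.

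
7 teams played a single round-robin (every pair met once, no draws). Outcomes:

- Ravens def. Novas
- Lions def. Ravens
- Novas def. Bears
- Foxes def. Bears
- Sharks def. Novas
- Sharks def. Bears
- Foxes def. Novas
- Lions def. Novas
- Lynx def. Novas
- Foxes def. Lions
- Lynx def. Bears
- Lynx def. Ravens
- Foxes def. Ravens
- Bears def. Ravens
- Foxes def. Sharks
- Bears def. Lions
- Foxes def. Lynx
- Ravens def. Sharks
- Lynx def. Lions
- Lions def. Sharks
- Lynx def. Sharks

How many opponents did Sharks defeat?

2

Sharks' results: beat Novas, Bears; lost to Ravens, Foxes, Lynx, Lions.
That is 2 wins.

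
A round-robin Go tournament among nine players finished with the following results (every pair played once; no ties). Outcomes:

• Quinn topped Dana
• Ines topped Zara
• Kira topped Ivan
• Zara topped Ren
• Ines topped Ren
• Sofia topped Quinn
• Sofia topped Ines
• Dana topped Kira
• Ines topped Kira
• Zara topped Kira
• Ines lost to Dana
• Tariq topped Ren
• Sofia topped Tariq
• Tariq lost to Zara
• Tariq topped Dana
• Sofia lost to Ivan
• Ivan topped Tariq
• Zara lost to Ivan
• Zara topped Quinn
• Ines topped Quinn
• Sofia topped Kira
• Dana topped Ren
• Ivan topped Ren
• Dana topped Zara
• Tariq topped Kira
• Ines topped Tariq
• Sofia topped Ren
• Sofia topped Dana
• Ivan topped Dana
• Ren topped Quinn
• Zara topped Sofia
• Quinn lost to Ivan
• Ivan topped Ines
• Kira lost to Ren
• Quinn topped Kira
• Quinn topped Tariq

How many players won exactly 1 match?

1

Win totals: Sofia 6, Ren 2, Zara 5, Dana 4, Ines 5, Ivan 7, Quinn 3, Kira 1, Tariq 3.
Exactly 1: Kira — 1 player.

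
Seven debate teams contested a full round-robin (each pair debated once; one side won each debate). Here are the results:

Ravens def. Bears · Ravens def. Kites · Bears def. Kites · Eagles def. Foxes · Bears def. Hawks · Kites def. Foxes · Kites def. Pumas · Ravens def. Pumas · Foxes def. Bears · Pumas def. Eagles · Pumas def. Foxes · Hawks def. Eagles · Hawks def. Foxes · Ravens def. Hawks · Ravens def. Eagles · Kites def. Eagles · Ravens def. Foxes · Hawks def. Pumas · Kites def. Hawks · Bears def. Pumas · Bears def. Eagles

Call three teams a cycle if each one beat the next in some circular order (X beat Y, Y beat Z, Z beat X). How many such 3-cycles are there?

Win totals: Foxes 1, Ravens 6, Bears 4, Kites 4, Hawks 3, Pumas 2, Eagles 1.
A team with w wins dominates both others in C(w,2) triples; summing gives 0 + 15 + 6 + 6 + 3 + 1 + 0 = 31 transitive triples.
Total triples C(7,3) = 35, so cyclic triples = 35 − 31 = 4.

4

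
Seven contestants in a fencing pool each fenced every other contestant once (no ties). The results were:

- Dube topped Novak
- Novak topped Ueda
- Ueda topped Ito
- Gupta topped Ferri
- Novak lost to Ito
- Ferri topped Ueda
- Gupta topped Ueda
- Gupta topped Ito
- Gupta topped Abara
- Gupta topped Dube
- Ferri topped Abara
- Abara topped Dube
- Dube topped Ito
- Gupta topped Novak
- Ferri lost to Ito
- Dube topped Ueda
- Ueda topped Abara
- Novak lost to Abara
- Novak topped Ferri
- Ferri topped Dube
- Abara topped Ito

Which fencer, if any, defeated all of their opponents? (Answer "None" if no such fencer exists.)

Gupta

Gupta has 6 wins out of 6 opponents — a perfect record.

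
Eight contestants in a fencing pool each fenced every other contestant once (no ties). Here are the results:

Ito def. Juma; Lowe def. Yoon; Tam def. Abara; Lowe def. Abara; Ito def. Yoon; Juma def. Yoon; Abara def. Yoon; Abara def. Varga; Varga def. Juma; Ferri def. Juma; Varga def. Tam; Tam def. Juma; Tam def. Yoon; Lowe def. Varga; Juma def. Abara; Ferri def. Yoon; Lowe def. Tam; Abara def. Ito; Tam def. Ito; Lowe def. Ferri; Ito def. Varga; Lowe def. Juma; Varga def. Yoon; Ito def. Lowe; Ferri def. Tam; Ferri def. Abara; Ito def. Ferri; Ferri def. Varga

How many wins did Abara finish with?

Abara's results: beat Yoon, Varga, Ito; lost to Tam, Ferri, Juma, Lowe.
That is 3 wins.

3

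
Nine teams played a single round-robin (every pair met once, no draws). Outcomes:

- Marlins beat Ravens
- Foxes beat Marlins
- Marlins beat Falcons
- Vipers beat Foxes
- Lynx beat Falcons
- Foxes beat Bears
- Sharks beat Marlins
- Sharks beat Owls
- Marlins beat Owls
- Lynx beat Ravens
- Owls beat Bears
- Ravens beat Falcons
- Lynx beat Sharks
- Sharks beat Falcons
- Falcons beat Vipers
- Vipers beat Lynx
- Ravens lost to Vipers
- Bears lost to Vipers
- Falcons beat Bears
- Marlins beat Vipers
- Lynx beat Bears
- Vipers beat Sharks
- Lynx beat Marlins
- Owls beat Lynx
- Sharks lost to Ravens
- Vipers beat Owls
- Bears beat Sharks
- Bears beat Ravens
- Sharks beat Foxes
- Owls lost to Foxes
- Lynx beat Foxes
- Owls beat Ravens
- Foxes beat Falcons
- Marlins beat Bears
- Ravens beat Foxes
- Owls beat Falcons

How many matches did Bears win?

Bears' results: beat Ravens, Sharks; lost to Lynx, Vipers, Foxes, Owls, Marlins, Falcons.
That is 2 wins.

2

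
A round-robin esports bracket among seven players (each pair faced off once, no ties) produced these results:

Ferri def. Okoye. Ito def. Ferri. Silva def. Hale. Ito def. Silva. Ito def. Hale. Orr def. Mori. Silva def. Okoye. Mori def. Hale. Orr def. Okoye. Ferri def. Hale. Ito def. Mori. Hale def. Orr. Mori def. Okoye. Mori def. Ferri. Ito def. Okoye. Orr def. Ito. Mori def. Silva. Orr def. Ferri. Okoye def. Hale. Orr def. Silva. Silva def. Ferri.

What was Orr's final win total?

Orr's results: beat Ferri, Ito, Silva, Mori, Okoye; lost to Hale.
That is 5 wins.

5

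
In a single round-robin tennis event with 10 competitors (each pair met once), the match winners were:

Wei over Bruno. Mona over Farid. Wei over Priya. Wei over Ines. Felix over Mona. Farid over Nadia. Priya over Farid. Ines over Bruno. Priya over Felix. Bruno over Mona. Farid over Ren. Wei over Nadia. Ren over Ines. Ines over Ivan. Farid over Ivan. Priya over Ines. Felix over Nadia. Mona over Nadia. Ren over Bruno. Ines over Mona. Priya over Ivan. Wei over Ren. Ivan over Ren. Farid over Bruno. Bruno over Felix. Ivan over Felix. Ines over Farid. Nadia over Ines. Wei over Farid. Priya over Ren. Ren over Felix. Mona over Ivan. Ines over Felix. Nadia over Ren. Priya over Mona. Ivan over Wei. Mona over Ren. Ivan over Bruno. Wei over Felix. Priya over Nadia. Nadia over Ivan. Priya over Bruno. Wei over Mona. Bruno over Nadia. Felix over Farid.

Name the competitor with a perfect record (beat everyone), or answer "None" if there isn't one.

Highest win total is Wei with 8 (out of 9 possible).
Wei lost to Ivan, so no competitor went undefeated.

None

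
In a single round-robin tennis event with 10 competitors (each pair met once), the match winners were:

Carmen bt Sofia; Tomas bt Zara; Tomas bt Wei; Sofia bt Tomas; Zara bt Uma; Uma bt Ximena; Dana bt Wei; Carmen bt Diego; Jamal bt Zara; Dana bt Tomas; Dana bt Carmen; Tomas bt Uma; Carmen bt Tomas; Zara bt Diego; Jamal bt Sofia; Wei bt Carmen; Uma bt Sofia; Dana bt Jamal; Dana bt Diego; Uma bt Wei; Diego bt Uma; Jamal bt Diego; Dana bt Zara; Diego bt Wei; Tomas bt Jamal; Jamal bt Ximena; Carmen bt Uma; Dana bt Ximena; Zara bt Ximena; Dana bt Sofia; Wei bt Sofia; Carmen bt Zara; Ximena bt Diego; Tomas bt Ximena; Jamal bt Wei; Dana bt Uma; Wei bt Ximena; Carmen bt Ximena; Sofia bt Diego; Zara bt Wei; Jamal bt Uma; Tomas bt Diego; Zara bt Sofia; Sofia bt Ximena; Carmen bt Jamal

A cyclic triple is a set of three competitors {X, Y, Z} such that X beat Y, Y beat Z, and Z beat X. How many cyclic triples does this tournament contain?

13

Win totals: Sofia 3, Uma 3, Carmen 7, Dana 9, Jamal 6, Wei 3, Tomas 6, Ximena 1, Diego 2, Zara 5.
A competitor with w wins dominates both others in C(w,2) triples; summing gives 3 + 3 + 21 + 36 + 15 + 3 + 15 + 0 + 1 + 10 = 107 transitive triples.
Total triples C(10,3) = 120, so cyclic triples = 120 − 107 = 13.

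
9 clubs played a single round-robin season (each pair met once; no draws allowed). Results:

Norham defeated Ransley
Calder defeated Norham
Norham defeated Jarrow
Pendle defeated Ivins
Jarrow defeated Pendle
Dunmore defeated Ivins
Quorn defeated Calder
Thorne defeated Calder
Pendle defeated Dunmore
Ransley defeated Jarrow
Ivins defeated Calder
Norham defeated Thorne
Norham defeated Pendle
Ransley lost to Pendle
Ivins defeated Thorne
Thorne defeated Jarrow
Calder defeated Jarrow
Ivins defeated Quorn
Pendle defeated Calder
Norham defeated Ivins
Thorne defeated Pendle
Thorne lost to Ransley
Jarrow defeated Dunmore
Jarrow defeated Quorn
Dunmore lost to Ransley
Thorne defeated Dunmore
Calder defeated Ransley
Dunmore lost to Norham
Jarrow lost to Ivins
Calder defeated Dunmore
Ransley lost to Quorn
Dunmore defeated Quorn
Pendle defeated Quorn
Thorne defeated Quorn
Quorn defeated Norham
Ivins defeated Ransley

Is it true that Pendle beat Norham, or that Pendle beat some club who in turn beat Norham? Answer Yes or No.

Yes

Pendle did not beat Norham directly.
Pendle beat Calder, Ransley, Quorn, Ivins, Dunmore. Of those, Calder beat Norham.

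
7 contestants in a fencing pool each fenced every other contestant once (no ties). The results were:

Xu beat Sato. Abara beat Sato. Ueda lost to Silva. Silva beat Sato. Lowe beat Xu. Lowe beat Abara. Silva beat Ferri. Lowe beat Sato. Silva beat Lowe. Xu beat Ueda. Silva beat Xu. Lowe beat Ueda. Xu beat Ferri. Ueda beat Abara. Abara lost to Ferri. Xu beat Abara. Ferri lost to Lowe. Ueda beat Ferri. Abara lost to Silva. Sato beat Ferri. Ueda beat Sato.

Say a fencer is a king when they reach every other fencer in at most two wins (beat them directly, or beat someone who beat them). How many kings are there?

Sato cannot reach Ueda, Lowe, Silva, Xu in two steps.
Ueda cannot reach Lowe, Silva, Xu in two steps.
Lowe cannot reach Silva in two steps.
Silva reaches everyone (king).
Ferri cannot reach Ueda, Lowe, Silva, Xu in two steps.
Abara cannot reach Ueda, Lowe, Silva, Xu in two steps.
Xu cannot reach Lowe, Silva in two steps.
Kings: Silva — 1.

1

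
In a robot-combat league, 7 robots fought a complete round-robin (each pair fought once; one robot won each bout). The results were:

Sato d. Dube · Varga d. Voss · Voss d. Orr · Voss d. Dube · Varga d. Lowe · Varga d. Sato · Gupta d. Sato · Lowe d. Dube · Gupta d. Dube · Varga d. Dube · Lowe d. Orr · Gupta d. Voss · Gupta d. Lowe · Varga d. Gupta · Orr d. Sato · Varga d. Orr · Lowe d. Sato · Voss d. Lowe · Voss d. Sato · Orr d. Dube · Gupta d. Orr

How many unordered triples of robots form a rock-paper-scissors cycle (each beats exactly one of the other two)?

0

Win totals: Sato 1, Gupta 5, Voss 4, Orr 2, Dube 0, Varga 6, Lowe 3.
A robot with w wins dominates both others in C(w,2) triples; summing gives 0 + 10 + 6 + 1 + 0 + 15 + 3 = 35 transitive triples.
Total triples C(7,3) = 35, so cyclic triples = 35 − 35 = 0.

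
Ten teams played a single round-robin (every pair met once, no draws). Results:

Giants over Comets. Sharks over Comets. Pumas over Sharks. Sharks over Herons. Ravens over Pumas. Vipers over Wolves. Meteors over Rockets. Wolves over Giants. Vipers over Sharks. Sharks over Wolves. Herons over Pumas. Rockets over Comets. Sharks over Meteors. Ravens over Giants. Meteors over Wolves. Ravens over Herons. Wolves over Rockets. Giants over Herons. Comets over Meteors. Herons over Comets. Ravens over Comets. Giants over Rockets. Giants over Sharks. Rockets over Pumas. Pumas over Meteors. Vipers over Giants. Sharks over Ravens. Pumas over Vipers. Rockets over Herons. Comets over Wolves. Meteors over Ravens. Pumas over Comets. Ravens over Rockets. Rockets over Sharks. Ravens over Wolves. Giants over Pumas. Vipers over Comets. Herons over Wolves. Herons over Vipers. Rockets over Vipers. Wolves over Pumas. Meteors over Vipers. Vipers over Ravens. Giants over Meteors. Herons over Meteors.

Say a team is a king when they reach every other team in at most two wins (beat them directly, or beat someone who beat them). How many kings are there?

Wolves cannot reach Ravens in two steps.
Vipers reaches everyone (king).
Comets cannot reach Sharks, Herons in two steps.
Giants reaches everyone (king).
Meteors reaches everyone (king).
Pumas reaches everyone (king).
Ravens reaches everyone (king).
Rockets reaches everyone (king).
Sharks reaches everyone (king).
Herons reaches everyone (king).
Kings: Vipers, Giants, Meteors, Pumas, Ravens, Rockets, Sharks, Herons — 8.

8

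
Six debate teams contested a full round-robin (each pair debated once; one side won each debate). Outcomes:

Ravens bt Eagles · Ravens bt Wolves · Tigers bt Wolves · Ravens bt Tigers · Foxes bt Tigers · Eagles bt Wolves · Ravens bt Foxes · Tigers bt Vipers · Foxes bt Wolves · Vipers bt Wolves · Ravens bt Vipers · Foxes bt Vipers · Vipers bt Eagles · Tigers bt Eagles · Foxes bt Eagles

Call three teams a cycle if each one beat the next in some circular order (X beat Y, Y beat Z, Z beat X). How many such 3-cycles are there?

Win totals: Tigers 3, Vipers 2, Wolves 0, Foxes 4, Eagles 1, Ravens 5.
A team with w wins dominates both others in C(w,2) triples; summing gives 3 + 1 + 0 + 6 + 0 + 10 = 20 transitive triples.
Total triples C(6,3) = 20, so cyclic triples = 20 − 20 = 0.

0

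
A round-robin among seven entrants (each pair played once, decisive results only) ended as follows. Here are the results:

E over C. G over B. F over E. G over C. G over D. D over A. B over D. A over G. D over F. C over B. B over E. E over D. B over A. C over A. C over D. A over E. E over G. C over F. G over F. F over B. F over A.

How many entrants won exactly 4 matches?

2

Win totals: A 2, B 3, C 4, D 2, E 3, F 3, G 4.
Exactly 4: C, G — 2 entrants.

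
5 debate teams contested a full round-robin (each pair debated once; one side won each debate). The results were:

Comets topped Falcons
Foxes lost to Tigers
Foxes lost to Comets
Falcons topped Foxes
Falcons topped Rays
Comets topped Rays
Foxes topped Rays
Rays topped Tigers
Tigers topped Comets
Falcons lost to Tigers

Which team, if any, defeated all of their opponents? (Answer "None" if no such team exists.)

Highest win total is Tigers with 3 (out of 4 possible).
Tigers lost to Rays, so no team went undefeated.

None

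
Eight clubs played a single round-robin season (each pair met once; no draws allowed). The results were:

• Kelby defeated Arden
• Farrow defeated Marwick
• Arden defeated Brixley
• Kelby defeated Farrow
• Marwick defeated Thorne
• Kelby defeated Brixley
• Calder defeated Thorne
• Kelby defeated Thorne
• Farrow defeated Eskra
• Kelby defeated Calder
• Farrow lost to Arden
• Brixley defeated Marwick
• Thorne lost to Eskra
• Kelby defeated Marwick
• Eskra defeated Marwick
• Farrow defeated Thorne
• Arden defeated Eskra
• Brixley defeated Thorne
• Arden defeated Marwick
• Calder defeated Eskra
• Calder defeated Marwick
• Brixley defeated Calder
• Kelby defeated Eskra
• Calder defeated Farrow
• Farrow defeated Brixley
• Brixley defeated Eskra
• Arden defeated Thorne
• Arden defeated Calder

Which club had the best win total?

Kelby

Win totals: Farrow 4, Kelby 7, Arden 6, Calder 4, Marwick 1, Brixley 4, Thorne 0, Eskra 2.
Kelby leads with 7 wins (next highest: 6).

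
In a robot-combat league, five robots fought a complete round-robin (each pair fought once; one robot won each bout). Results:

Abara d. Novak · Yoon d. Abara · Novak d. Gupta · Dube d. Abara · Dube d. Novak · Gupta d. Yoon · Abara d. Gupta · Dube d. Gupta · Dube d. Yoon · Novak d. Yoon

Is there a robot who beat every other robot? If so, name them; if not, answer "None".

Dube

Dube has 4 wins out of 4 opponents — a perfect record.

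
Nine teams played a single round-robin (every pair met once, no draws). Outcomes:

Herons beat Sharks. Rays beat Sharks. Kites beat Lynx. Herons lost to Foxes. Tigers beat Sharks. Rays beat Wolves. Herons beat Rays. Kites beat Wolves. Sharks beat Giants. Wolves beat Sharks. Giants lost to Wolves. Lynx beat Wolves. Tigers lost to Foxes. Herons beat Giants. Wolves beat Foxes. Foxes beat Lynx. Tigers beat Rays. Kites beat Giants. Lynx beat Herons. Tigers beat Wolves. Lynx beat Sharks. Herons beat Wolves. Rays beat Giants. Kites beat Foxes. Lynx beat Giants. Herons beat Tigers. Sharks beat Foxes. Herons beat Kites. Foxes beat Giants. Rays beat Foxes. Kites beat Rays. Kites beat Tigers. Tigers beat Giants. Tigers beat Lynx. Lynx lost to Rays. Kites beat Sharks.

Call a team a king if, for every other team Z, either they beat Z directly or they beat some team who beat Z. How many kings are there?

Tigers cannot reach Kites in two steps.
Sharks cannot reach Rays, Kites, Wolves in two steps.
Giants cannot reach Tigers, Sharks, Rays, Herons, Kites, Foxes, Wolves, Lynx in two steps.
Rays cannot reach Kites in two steps.
Herons reaches everyone (king).
Kites reaches everyone (king).
Foxes reaches everyone (king).
Wolves cannot reach Rays, Kites in two steps.
Lynx reaches everyone (king).
Kings: Herons, Kites, Foxes, Lynx — 4.

4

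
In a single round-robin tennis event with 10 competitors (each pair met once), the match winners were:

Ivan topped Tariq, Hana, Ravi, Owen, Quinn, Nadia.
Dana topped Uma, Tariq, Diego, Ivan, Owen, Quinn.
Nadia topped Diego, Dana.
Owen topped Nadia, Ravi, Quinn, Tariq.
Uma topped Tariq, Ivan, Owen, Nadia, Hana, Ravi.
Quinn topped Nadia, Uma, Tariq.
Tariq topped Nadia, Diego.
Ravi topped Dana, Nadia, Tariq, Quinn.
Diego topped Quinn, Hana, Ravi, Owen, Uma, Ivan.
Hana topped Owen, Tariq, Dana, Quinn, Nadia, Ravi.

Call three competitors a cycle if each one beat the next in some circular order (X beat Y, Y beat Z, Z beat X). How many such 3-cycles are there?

28

Win totals: Ravi 4, Quinn 3, Hana 6, Uma 6, Ivan 6, Dana 6, Owen 4, Tariq 2, Nadia 2, Diego 6.
A competitor with w wins dominates both others in C(w,2) triples; summing gives 6 + 3 + 15 + 15 + 15 + 15 + 6 + 1 + 1 + 15 = 92 transitive triples.
Total triples C(10,3) = 120, so cyclic triples = 120 − 92 = 28.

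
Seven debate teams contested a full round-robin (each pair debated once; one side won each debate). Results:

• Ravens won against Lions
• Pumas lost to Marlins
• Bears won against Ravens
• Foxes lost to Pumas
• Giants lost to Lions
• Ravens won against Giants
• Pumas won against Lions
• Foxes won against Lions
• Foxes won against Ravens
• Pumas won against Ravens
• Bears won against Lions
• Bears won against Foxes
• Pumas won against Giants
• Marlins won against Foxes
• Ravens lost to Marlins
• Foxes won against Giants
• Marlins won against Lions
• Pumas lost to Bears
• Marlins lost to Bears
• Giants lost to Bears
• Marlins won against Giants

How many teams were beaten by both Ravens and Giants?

0

Ravens beat: Giants, Lions.
Giants beat: no one.
No one was beaten by both.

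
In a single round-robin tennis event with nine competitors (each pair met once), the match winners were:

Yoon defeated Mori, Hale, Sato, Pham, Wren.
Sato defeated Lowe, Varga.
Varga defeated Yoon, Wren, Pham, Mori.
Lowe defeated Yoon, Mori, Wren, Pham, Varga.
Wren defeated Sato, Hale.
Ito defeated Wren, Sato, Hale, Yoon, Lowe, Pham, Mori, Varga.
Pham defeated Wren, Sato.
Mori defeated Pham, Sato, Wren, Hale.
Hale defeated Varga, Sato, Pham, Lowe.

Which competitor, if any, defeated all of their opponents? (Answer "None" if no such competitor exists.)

Ito has 8 wins out of 8 opponents — a perfect record.

Ito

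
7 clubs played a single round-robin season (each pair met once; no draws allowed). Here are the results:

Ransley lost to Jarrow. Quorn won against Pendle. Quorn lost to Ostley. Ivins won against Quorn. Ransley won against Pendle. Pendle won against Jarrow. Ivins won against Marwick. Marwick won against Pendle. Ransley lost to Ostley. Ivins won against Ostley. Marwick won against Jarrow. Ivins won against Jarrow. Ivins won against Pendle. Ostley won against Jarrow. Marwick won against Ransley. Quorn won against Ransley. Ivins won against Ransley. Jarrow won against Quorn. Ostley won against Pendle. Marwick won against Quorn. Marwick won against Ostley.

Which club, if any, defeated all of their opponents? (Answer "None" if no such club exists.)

Ivins has 6 wins out of 6 opponents — a perfect record.

Ivins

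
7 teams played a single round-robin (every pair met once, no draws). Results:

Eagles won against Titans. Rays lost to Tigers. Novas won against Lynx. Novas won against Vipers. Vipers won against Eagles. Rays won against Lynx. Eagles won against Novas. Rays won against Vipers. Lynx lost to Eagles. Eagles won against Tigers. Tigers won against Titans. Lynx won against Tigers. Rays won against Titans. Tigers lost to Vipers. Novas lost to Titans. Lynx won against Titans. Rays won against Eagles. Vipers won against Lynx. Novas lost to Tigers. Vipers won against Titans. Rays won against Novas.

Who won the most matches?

Win totals: Lynx 2, Vipers 4, Rays 5, Titans 1, Tigers 3, Novas 2, Eagles 4.
Rays leads with 5 wins (next highest: 4).

Rays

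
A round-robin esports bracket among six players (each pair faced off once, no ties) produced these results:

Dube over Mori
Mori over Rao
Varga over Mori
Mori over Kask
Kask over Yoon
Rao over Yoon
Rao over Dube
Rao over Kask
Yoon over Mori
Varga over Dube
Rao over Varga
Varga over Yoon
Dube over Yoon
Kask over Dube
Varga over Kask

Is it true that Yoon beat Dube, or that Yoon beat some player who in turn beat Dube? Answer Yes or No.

Yoon did not beat Dube directly.
Yoon beat Mori, but each of them lost to Dube. No two-step path.

No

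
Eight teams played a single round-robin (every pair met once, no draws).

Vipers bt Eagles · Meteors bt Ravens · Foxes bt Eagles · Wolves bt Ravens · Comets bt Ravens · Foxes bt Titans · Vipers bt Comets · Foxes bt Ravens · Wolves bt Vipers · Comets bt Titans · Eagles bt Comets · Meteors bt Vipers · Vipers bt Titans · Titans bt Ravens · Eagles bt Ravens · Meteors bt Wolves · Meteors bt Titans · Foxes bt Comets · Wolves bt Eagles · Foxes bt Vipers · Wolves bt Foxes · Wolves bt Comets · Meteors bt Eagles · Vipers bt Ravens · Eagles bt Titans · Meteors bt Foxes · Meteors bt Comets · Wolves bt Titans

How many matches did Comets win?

2

Comets' results: beat Titans, Ravens; lost to Eagles, Wolves, Vipers, Meteors, Foxes.
That is 2 wins.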